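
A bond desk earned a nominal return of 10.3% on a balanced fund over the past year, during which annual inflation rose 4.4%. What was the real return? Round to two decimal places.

5.65%

Real return via the Fisher equation: (1 + 10.3%)/(1 + 4.4%) − 1 = 1.103/1.044 − 1 ≈ 0.05651.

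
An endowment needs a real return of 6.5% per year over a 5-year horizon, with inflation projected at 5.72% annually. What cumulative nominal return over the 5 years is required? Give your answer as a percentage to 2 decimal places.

80.94%

Required annual nominal rate: (1+6.5%)(1+5.72%) − 1 = 12.5918%.
Cumulative over 5 years: (1 + 0.125918)^5 − 1 ≈ 0.80940.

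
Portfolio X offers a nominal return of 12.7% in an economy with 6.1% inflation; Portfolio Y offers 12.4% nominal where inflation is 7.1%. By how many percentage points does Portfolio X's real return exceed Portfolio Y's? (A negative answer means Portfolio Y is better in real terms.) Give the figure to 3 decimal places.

Portfolio X real return: 1.127/1.061 − 1 = 6.2205%.
Portfolio Y real return: 1.124/1.071 − 1 = 4.9486%.
Difference: 6.2205 − 4.9486 = 1.2719 pp.

1.272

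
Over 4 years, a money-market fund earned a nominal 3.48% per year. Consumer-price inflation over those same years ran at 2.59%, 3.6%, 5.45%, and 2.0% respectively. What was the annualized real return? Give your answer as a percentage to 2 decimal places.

Cumulative inflation factor: 1.0259 × 1.036 × 1.0545 × 1.020 ≈ 1.14317.
Nominal growth factor: 1.14664. Real growth factor = 1.14664 / 1.14317 ≈ 1.00303.
Annualized: 1.00303^(1/4) − 1 ≈ 0.00076.

0.08%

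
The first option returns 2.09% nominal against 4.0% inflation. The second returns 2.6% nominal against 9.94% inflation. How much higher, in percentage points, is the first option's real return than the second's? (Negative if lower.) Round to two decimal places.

4.84

The first option real return: 1.0209/1.040 − 1 = -1.837%.
The second real return: 1.026/1.0994 − 1 = -6.676%.
Difference: -1.837 − (-6.676) = 4.839 pp.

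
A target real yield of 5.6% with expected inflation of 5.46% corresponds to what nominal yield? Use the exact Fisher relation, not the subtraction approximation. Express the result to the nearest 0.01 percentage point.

11.37%

By the Fisher equation, 1 + r_nom = (1 + 5.6%)(1 + 5.46%) = 1.056 × 1.0546 = 1.1136576.
So r_nom = 11.36576%.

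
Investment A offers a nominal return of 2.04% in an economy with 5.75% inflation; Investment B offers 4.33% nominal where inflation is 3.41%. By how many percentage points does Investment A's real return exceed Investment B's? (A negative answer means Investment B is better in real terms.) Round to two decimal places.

Investment A real return: 1.0204/1.0575 − 1 = -3.508%.
Investment B real return: 1.0433/1.0341 − 1 = 0.890%.
Difference: -3.508 − 0.890 = -4.398 pp.

-4.40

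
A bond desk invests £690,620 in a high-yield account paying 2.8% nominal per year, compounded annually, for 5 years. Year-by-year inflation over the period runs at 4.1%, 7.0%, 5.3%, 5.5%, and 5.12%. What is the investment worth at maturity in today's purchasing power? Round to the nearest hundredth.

Nominal value at maturity: £690,620 × (1 + 2.8%)^5 ≈ £792,875.00.
Price-level factor over 5 years: 1.041 × 1.070 × 1.053 × 1.055 × 1.0512 ≈ 1.3007705335.
The maturity value deflated by that factor is the answer in today's purchasing power.

£609,542.56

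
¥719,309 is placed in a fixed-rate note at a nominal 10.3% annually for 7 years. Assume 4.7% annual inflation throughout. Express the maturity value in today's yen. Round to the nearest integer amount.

¥1,035,899

Nominal value at maturity: ¥719,309 × (1 + 10.3%)^7 ≈ ¥1,428,710.
Price-level factor over 7 years: (1 + 4.7%)^7 ≈ 1.3791984860.
The maturity value deflated by that factor is the answer in today's purchasing power.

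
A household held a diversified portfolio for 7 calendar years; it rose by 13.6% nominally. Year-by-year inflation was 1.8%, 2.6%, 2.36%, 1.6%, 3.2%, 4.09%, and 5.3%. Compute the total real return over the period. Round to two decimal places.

Cumulative inflation factor: 1.018 × 1.026 × 1.0236 × 1.016 × 1.032 × 1.0409 × 1.053 ≈ 1.22867.
Nominal growth factor: 1.13600. Real growth factor = 1.13600 / 1.22867 ≈ 0.92457.
Total real return ≈ -7.5425%.

-7.54%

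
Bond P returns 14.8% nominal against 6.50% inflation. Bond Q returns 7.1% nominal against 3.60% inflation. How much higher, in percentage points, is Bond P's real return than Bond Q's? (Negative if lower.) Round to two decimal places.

Bond P real return: 1.148/1.0650 − 1 = 7.793%.
Bond Q real return: 1.071/1.0360 − 1 = 3.378%.
Difference: 7.793 − 3.378 = 4.415 pp.

4.42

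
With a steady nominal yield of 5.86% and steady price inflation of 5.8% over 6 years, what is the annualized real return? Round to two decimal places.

With constant rates the annual real return is the same each year: (1+5.86%)/(1+5.8%) − 1 = 0.00057.

0.06%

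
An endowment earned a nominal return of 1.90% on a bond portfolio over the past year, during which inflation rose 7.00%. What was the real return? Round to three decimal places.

-4.766%

Real return via the Fisher equation: (1 + 1.90%)/(1 + 7.00%) − 1 = 1.0190/1.0700 − 1 ≈ -0.04766.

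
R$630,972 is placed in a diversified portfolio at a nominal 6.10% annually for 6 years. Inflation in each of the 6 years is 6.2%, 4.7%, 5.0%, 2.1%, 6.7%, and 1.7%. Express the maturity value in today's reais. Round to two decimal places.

R$695,874.27

Nominal value at maturity: R$630,972 × (1 + 6.10%)^6 ≈ R$900,124.10.
Price-level factor over 6 years: 1.062 × 1.047 × 1.050 × 1.021 × 1.067 × 1.017 ≈ 1.2935154248.
Dividing the nominal maturity value by the price-level factor gives the value in today's money.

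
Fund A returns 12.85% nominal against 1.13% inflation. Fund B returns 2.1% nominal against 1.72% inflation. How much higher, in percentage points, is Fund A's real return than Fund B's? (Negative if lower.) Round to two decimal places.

11.22

Fund A real return: 1.1285/1.0113 − 1 = 11.589%.
Fund B real return: 1.021/1.0172 − 1 = 0.374%.
Difference: 11.589 − 0.374 = 11.215 pp.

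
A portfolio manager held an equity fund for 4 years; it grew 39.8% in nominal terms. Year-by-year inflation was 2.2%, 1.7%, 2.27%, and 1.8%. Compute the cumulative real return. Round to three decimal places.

29.193%

Cumulative inflation factor: 1.022 × 1.017 × 1.0227 × 1.018 ≈ 1.08210.
Nominal growth factor: 1.39800. Real growth factor = 1.39800 / 1.08210 ≈ 1.29193.
Total real return ≈ 29.1931%.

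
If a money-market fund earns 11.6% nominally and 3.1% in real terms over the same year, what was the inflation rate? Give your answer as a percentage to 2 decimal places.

From (1+r_nom) = (1+r_real)(1+π), we get 1+π = (1 + 11.6%)/(1 + 3.1%) = 1.116/1.031 ≈ 1.08244.
So π ≈ 8.2444%.

8.24%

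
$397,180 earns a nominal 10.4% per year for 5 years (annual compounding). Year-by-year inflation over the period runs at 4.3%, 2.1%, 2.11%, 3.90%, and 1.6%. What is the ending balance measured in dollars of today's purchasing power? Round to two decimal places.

$567,472.94

Nominal value at maturity: $397,180 × (1 + 10.4%)^5 ≈ $651,377.48.
Price-level factor over 5 years: 1.043 × 1.021 × 1.0211 × 1.0390 × 1.016 ≈ 1.1478564586.
Dividing the nominal maturity value by the price-level factor gives the value in today's money.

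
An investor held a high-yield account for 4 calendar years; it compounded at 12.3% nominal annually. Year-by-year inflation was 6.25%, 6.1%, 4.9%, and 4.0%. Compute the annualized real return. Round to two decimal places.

Cumulative inflation factor: 1.0625 × 1.061 × 1.049 × 1.040 ≈ 1.22985.
Nominal growth factor: 1.59045. Real growth factor = 1.59045 / 1.22985 ≈ 1.29320.
Annualized: 1.29320^(1/4) − 1 ≈ 0.06639.

6.64%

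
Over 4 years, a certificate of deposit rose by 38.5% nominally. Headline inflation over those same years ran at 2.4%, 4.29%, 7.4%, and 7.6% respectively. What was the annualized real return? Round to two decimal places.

2.93%

Cumulative inflation factor: 1.024 × 1.0429 × 1.074 × 1.076 ≈ 1.23413.
Nominal growth factor: 1.38500. Real growth factor = 1.38500 / 1.23413 ≈ 1.12225.
Annualized: 1.12225^(1/4) − 1 ≈ 0.02925.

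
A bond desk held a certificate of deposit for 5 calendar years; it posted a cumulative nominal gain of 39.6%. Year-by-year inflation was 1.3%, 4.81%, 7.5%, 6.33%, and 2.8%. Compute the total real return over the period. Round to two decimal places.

Cumulative inflation factor: 1.013 × 1.0481 × 1.075 × 1.0633 × 1.028 ≈ 1.24758.
Nominal growth factor: 1.39600. Real growth factor = 1.39600 / 1.24758 ≈ 1.11896.
Total real return ≈ 11.8963%.

11.90%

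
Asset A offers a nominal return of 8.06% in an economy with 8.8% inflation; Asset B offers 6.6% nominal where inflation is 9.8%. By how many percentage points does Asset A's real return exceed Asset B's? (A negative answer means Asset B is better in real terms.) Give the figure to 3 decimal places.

Asset A real return: 1.0806/1.088 − 1 = -0.6801%.
Asset B real return: 1.066/1.098 − 1 = -2.9144%.
Difference: -0.6801 − (-2.9144) = 2.2343 pp.

2.234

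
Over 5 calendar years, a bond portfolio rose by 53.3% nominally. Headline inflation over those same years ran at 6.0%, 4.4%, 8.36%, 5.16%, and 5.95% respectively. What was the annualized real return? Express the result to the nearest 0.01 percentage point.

2.79%

Cumulative inflation factor: 1.060 × 1.044 × 1.0836 × 1.0516 × 1.0595 ≈ 1.33606.
Nominal growth factor: 1.53300. Real growth factor = 1.53300 / 1.33606 ≈ 1.14740.
Annualized: 1.14740^(1/5) − 1 ≈ 0.02788.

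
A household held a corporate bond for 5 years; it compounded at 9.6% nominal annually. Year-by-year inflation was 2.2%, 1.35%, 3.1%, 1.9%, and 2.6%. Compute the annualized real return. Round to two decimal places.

Cumulative inflation factor: 1.022 × 1.0135 × 1.031 × 1.019 × 1.026 ≈ 1.11649.
Nominal growth factor: 1.58144. Real growth factor = 1.58144 / 1.11649 ≈ 1.41644.
Annualized: 1.41644^(1/5) − 1 ≈ 0.07211.

7.21%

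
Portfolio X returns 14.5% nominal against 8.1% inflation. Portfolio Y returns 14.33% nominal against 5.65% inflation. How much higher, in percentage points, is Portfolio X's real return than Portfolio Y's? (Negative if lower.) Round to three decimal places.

-2.295

Portfolio X real return: 1.145/1.081 − 1 = 5.9204%.
Portfolio Y real return: 1.1433/1.0565 − 1 = 8.2158%.
Difference: 5.9204 − 8.2158 = -2.2954 pp.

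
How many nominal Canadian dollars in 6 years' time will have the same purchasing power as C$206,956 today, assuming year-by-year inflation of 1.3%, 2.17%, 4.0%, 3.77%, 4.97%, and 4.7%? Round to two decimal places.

Cumulative price-level factor: 1.013 × 1.0217 × 1.040 × 1.0377 × 1.0497 × 1.047 ≈ 1.2275801963.
Multiplying C$206,956 by the price-level factor gives the future nominal sum.

C$254,055.09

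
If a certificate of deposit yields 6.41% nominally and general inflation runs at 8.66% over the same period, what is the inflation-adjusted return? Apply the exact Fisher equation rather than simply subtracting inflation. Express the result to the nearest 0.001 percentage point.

Real return via the Fisher equation: (1 + 6.41%)/(1 + 8.66%) − 1 = 1.0641/1.0866 − 1 ≈ -0.02071.

-2.071%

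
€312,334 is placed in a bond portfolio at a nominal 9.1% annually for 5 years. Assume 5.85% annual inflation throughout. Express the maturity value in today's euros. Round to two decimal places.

€363,319.50

Nominal value at maturity: €312,334 × (1 + 9.1%)^5 ≈ €482,773.05.
Price-level factor over 5 years: (1 + 5.85%)^5 ≈ 1.3287837604.
The maturity value deflated by that factor is the answer in today's purchasing power.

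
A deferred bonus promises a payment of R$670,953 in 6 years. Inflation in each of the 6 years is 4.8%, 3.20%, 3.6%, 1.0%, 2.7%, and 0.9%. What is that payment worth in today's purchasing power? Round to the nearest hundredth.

R$572,147.99

Price-level factor over 6 years: 1.048 × 1.0320 × 1.036 × 1.010 × 1.027 × 1.009 ≈ 1.1726913426.
Purchasing power today: R$670,953 divided by that factor.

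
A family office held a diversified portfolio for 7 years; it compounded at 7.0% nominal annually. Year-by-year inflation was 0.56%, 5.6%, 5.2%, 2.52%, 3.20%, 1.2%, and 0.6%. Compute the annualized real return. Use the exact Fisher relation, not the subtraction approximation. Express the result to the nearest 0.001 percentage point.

4.208%

Cumulative inflation factor: 1.0056 × 1.056 × 1.052 × 1.0252 × 1.0320 × 1.012 × 1.006 ≈ 1.20329.
Nominal growth factor: 1.60578. Real growth factor = 1.60578 / 1.20329 ≈ 1.33449.
Annualized: 1.33449^(1/7) − 1 ≈ 0.04208.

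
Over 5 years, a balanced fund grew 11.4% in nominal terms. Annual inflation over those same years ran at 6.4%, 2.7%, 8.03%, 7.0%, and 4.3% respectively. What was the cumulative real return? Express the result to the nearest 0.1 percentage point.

Cumulative inflation factor: 1.064 × 1.027 × 1.0803 × 1.070 × 1.043 ≈ 1.31742.
Nominal growth factor: 1.11400. Real growth factor = 1.11400 / 1.31742 ≈ 0.84559.
Total real return ≈ -15.4408%.

-15.4%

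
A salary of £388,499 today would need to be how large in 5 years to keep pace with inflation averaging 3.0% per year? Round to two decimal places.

£450,376.82

Cumulative price-level factor: (1+3.0%)^5 = 1.1592740743.
The nominal amount required is £388,499 scaled up by that factor.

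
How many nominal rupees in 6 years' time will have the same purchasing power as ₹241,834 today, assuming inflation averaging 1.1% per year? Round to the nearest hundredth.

₹258,240.46

Cumulative price-level factor: (1+1.1%)^6 ≈ 1.0678418406.
Multiplying ₹241,834 by the price-level factor gives the future nominal sum.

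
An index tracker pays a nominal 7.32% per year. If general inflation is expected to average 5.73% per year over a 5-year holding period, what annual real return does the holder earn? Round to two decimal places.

1.50%

With constant rates the annual real return is the same each year: (1+7.32%)/(1+5.73%) − 1 = 0.01504.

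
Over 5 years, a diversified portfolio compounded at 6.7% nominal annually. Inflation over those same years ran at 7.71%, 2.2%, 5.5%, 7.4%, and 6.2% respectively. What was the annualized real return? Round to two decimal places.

0.87%

Cumulative inflation factor: 1.0771 × 1.022 × 1.055 × 1.074 × 1.062 ≈ 1.32461.
Nominal growth factor: 1.38300. Real growth factor = 1.38300 / 1.32461 ≈ 1.04408.
Annualized: 1.04408^(1/5) − 1 ≈ 0.00866.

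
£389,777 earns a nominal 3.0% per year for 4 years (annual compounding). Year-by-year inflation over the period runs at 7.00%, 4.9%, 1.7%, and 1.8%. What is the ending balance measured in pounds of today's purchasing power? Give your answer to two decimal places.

Nominal value at maturity: £389,777 × (1 + 3.0%)^4 ≈ £438,697.45.
Price-level factor over 4 years: 1.0700 × 1.049 × 1.017 × 1.018 ≈ 1.1620585136.
Dividing the nominal maturity value by the price-level factor gives the value in today's money.

£377,517.52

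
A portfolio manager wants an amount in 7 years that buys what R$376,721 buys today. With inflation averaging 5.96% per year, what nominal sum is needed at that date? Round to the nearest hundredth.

R$564,954.51

Cumulative price-level factor: (1+5.96%)^7 ≈ 1.4996628991.
The nominal amount required is R$376,721 scaled up by that factor.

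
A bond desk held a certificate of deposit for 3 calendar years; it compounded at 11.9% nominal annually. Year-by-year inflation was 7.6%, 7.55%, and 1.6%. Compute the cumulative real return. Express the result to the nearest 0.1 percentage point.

Cumulative inflation factor: 1.076 × 1.0755 × 1.016 ≈ 1.17575.
Nominal growth factor: 1.40117. Real growth factor = 1.40117 / 1.17575 ≈ 1.19172.
Total real return ≈ 19.1719%.

19.2%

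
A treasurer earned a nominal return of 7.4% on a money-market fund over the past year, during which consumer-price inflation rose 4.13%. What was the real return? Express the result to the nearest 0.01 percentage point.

3.14%

Real return via the Fisher equation: (1 + 7.4%)/(1 + 4.13%) − 1 = 1.074/1.0413 − 1 ≈ 0.03140.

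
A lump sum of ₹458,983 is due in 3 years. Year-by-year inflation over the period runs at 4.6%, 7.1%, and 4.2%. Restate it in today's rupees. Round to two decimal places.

Price-level factor over 3 years: 1.046 × 1.071 × 1.042 = 1.167317172.
Purchasing power today: ₹458,983 divided by that factor.

₹393,194.76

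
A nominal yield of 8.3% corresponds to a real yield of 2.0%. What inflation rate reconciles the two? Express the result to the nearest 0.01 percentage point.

6.18%

From (1+r_nom) = (1+r_real)(1+π), we get 1+π = (1 + 8.3%)/(1 + 2.0%) = 1.083/1.020 ≈ 1.06176.
So π ≈ 6.1765%.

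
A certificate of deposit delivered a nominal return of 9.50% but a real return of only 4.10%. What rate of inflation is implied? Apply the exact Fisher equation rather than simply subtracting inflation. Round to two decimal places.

5.19%

From (1+r_nom) = (1+r_real)(1+π), we get 1+π = (1 + 9.50%)/(1 + 4.10%) = 1.0950/1.0410 ≈ 1.05187.
So π ≈ 5.1873%.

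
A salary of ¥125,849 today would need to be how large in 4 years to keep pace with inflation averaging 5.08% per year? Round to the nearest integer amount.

¥153,437

Cumulative price-level factor: (1+5.08%)^4 ≈ 1.2192148858.
Multiplying ¥125,849 by the price-level factor gives the future nominal sum.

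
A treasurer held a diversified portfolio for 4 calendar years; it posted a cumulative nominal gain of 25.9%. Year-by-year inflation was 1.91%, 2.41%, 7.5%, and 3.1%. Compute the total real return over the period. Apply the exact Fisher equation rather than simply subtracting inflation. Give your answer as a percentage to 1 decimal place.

Cumulative inflation factor: 1.0191 × 1.0241 × 1.075 × 1.031 ≈ 1.15671.
Nominal growth factor: 1.25900. Real growth factor = 1.25900 / 1.15671 ≈ 1.08843.
Total real return ≈ 8.8427%.

8.8%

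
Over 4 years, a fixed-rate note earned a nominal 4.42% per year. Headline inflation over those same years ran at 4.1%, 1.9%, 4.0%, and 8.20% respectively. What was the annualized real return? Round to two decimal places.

-0.10%

Cumulative inflation factor: 1.041 × 1.019 × 1.040 × 1.0820 ≈ 1.19367.
Nominal growth factor: 1.18887. Real growth factor = 1.18887 / 1.19367 ≈ 0.99598.
Annualized: 0.99598^(1/4) − 1 ≈ -0.00101.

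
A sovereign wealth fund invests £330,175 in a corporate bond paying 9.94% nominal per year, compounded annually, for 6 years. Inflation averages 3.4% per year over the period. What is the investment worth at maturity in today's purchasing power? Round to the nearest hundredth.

Nominal value at maturity: £330,175 × (1 + 9.94%)^6 ≈ £583,013.46.
Price-level factor over 6 years: (1 + 3.4%)^6 ≈ 1.2221463992.
The maturity value deflated by that factor is the answer in today's purchasing power.

£477,040.61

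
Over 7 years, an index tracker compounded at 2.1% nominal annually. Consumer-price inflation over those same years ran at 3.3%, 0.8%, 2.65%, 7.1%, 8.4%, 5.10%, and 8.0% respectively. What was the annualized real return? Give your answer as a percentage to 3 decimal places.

Cumulative inflation factor: 1.033 × 1.008 × 1.0265 × 1.071 × 1.084 × 1.0510 × 1.080 ≈ 1.40853.
Nominal growth factor: 1.15659. Real growth factor = 1.15659 / 1.40853 ≈ 0.82114.
Annualized: 0.82114^(1/7) − 1 ≈ -0.02776.

-2.776%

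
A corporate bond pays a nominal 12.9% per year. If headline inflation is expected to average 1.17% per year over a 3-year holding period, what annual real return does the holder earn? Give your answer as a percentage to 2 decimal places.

With constant rates the annual real return is the same each year: (1+12.9%)/(1+1.17%) − 1 = 0.11594.

11.59%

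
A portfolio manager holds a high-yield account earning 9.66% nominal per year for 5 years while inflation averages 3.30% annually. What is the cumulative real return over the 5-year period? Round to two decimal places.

34.82%

The annual real rate is (1+9.66%)/(1+3.30%) − 1 = 6.1568%.
Compounded over 5 years: (1 + 0.061568)^5 − 1 ≈ 0.34815.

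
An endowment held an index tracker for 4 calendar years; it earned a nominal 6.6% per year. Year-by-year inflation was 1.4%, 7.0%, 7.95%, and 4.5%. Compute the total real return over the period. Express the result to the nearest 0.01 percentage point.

5.50%

Cumulative inflation factor: 1.014 × 1.070 × 1.0795 × 1.045 ≈ 1.22394.
Nominal growth factor: 1.29130. Real growth factor = 1.29130 / 1.22394 ≈ 1.05504.
Total real return ≈ 5.5038%.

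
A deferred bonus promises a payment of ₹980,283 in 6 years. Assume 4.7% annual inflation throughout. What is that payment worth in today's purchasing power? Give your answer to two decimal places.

Price-level factor over 6 years: (1 + 4.7%)^6 ≈ 1.3172860421.
Purchasing power today: ₹980,283 divided by that factor.

₹744,168.67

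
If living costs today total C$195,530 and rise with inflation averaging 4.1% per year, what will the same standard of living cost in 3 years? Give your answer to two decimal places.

C$220,579.72

Cumulative price-level factor: (1+4.1%)^3 = 1.128111921.
The nominal amount required is C$195,530 scaled up by that factor.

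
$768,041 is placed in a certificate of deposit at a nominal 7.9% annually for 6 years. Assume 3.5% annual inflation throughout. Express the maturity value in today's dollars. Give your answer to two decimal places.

$985,986.51

Nominal value at maturity: $768,041 × (1 + 7.9%)^6 ≈ $1,212,029.17.
Price-level factor over 6 years: (1 + 3.5%)^6 ≈ 1.2292553263.
Dividing the nominal maturity value by the price-level factor gives the value in today's money.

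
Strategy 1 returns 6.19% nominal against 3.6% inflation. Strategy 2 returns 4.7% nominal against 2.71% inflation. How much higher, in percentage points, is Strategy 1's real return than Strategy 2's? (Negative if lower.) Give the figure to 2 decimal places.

0.56

Strategy 1 real return: 1.0619/1.036 − 1 = 2.500%.
Strategy 2 real return: 1.047/1.0271 − 1 = 1.937%.
Difference: 2.500 − 1.937 = 0.563 pp.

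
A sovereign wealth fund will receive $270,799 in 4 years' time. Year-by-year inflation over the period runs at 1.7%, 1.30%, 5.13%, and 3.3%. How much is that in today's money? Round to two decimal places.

$242,041.41

Price-level factor over 4 years: 1.017 × 1.0130 × 1.0513 × 1.033 ≈ 1.1188126914.
Purchasing power today: $270,799 divided by that factor.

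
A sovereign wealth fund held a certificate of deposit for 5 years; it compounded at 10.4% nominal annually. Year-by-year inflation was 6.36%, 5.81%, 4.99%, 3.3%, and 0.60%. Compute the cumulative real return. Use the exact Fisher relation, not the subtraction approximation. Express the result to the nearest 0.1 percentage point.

33.6%

Cumulative inflation factor: 1.0636 × 1.0581 × 1.0499 × 1.033 × 1.0060 ≈ 1.22787.
Nominal growth factor: 1.64001. Real growth factor = 1.64001 / 1.22787 ≈ 1.33565.
Total real return ≈ 33.5654%.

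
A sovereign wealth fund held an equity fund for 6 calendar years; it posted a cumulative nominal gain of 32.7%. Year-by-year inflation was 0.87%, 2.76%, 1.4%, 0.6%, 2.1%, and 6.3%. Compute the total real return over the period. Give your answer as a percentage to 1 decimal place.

15.6%

Cumulative inflation factor: 1.0087 × 1.0276 × 1.014 × 1.006 × 1.021 × 1.063 ≈ 1.14757.
Nominal growth factor: 1.32700. Real growth factor = 1.32700 / 1.14757 ≈ 1.15635.
Total real return ≈ 15.6351%.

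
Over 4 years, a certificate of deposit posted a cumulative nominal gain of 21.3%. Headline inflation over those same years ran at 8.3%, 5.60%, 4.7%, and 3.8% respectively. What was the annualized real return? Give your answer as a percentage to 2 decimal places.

Cumulative inflation factor: 1.083 × 1.0560 × 1.047 × 1.038 ≈ 1.24290.
Nominal growth factor: 1.21300. Real growth factor = 1.21300 / 1.24290 ≈ 0.97594.
Annualized: 0.97594^(1/4) − 1 ≈ -0.00607.

-0.61%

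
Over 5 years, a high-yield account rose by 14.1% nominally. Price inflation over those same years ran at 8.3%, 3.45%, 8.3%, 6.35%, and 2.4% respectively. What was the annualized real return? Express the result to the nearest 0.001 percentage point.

Cumulative inflation factor: 1.083 × 1.0345 × 1.083 × 1.0635 × 1.024 ≈ 1.32137.
Nominal growth factor: 1.14100. Real growth factor = 1.14100 / 1.32137 ≈ 0.86350.
Annualized: 0.86350^(1/5) − 1 ≈ -0.02893.

-2.893%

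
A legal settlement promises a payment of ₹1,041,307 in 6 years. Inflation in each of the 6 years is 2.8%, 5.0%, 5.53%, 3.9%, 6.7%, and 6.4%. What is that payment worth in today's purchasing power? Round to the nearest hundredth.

₹774,994.89

Price-level factor over 6 years: 1.028 × 1.050 × 1.0553 × 1.039 × 1.067 × 1.064 ≈ 1.3436307883.
Purchasing power today: ₹1,041,307 divided by that factor.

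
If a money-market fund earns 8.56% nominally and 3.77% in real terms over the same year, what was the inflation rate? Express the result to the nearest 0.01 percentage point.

4.62%

From (1+r_nom) = (1+r_real)(1+π), we get 1+π = (1 + 8.56%)/(1 + 3.77%) = 1.0856/1.0377 ≈ 1.04616.
So π ≈ 4.6160%.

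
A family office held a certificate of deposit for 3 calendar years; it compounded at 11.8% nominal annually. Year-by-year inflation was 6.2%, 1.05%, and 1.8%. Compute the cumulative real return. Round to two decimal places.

Cumulative inflation factor: 1.062 × 1.0105 × 1.018 ≈ 1.09247.
Nominal growth factor: 1.39742. Real growth factor = 1.39742 / 1.09247 ≈ 1.27914.
Total real return ≈ 27.9136%.

27.91%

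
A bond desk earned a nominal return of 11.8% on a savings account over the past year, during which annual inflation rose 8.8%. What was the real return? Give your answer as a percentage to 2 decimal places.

Real return via the Fisher equation: (1 + 11.8%)/(1 + 8.8%) − 1 = 1.118/1.088 − 1 ≈ 0.02757.

2.76%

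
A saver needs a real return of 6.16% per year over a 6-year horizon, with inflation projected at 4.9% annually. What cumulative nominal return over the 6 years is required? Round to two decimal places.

Required annual nominal rate: (1+6.16%)(1+4.9%) − 1 = 11.36184%.
Cumulative over 6 years: (1 + 0.1136184)^6 − 1 ≈ 0.90730.

90.73%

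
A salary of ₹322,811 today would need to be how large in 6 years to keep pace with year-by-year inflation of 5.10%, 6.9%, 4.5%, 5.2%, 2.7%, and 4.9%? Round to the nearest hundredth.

Cumulative price-level factor: 1.0510 × 1.069 × 1.045 × 1.052 × 1.027 × 1.049 ≈ 1.3306332863.
The nominal amount required is ₹322,811 scaled up by that factor.

₹429,543.06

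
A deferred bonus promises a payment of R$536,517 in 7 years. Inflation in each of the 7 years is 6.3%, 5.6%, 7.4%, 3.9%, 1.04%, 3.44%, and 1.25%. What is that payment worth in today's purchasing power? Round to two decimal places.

Price-level factor over 7 years: 1.063 × 1.056 × 1.074 × 1.039 × 1.0104 × 1.0344 × 1.0125 ≈ 1.3255432208.
Purchasing power today: R$536,517 divided by that factor.

R$404,752.55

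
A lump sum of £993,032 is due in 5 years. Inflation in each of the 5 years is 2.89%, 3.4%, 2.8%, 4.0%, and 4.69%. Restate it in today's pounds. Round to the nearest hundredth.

Price-level factor over 5 years: 1.0289 × 1.034 × 1.028 × 1.040 × 1.0469 ≈ 1.1907630773.
Purchasing power today: £993,032 divided by that factor.

£833,945.91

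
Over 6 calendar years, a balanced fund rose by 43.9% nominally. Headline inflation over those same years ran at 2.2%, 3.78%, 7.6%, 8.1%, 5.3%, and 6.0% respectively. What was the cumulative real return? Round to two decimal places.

4.50%

Cumulative inflation factor: 1.022 × 1.0378 × 1.076 × 1.081 × 1.053 × 1.060 ≈ 1.37701.
Nominal growth factor: 1.43900. Real growth factor = 1.43900 / 1.37701 ≈ 1.04502.
Total real return ≈ 4.5019%.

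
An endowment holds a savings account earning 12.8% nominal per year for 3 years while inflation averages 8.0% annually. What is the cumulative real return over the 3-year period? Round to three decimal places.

13.935%

The annual real rate is (1+12.8%)/(1+8.0%) − 1 = 4.4444%.
Compounded over 3 years: (1 + 0.044444)^3 − 1 ≈ 0.13935.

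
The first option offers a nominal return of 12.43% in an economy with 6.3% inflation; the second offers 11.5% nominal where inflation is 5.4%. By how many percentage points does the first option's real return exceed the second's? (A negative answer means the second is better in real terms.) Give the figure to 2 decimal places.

-0.02

The first option real return: 1.1243/1.063 − 1 = 5.767%.
The second real return: 1.115/1.054 − 1 = 5.787%.
Difference: 5.767 − 5.787 = -0.020 pp.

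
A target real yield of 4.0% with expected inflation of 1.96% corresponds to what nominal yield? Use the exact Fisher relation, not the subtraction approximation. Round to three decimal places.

6.038%

By the Fisher equation, 1 + r_nom = (1 + 4.0%)(1 + 1.96%) = 1.040 × 1.0196 = 1.060384.
So r_nom = 6.0384%.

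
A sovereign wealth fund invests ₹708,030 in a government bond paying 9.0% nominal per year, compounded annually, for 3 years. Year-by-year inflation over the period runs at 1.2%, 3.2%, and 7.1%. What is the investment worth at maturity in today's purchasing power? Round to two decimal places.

Nominal value at maturity: ₹708,030 × (1 + 9.0%)^3 ≈ ₹916,919.38.
Price-level factor over 3 years: 1.012 × 1.032 × 1.071 = 1.118535264.
Dividing the nominal maturity value by the price-level factor gives the value in today's money.

₹819,750.09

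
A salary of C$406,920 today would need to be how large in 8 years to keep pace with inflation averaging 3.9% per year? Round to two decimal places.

Cumulative price-level factor: (1+3.9%)^8 ≈ 1.3580769571.
The nominal amount required is C$406,920 scaled up by that factor.

C$552,628.68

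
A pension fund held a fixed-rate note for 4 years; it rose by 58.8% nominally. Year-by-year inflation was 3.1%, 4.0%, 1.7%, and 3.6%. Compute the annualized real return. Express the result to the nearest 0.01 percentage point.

Cumulative inflation factor: 1.031 × 1.040 × 1.017 × 1.036 ≈ 1.12972.
Nominal growth factor: 1.58800. Real growth factor = 1.58800 / 1.12972 ≈ 1.40565.
Annualized: 1.40565^(1/4) − 1 ≈ 0.08885.

8.89%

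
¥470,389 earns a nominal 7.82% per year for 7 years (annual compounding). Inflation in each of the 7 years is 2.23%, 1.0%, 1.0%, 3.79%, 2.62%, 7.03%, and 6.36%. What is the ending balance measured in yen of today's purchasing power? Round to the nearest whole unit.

Nominal value at maturity: ¥470,389 × (1 + 7.82%)^7 ≈ ¥796,806.
Price-level factor over 7 years: 1.0223 × 1.010 × 1.010 × 1.0379 × 1.0262 × 1.0703 × 1.0636 ≈ 1.2644232842.
Dividing the nominal maturity value by the price-level factor gives the value in today's money.

¥630,173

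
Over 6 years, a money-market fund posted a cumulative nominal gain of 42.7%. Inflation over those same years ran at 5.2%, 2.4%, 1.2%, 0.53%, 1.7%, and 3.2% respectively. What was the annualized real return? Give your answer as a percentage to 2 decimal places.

3.66%

Cumulative inflation factor: 1.052 × 1.024 × 1.012 × 1.0053 × 1.017 × 1.032 ≈ 1.15025.
Nominal growth factor: 1.42700. Real growth factor = 1.42700 / 1.15025 ≈ 1.24060.
Annualized: 1.24060^(1/6) − 1 ≈ 0.03659.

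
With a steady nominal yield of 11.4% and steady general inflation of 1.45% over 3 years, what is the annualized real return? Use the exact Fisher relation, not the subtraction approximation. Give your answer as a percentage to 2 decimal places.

9.81%

With constant rates the annual real return is the same each year: (1+11.4%)/(1+1.45%) − 1 = 0.09808.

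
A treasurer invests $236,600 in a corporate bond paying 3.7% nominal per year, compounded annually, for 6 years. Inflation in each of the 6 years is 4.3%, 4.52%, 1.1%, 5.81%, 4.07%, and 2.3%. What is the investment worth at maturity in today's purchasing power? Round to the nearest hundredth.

$236,986.99

Nominal value at maturity: $236,600 × (1 + 3.7%)^6 ≈ $294,230.22.
Price-level factor over 6 years: 1.043 × 1.0452 × 1.011 × 1.0581 × 1.0407 × 1.023 ≈ 1.2415458647.
Dividing the nominal maturity value by the price-level factor gives the value in today's money.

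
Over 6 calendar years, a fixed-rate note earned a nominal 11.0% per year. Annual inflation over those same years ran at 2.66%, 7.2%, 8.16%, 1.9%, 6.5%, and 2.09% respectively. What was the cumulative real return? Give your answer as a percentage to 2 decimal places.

Cumulative inflation factor: 1.0266 × 1.072 × 1.0816 × 1.019 × 1.065 × 1.0209 ≈ 1.31877.
Nominal growth factor: 1.87041. Real growth factor = 1.87041 / 1.31877 ≈ 1.41830.
Total real return ≈ 41.8300%.

41.83%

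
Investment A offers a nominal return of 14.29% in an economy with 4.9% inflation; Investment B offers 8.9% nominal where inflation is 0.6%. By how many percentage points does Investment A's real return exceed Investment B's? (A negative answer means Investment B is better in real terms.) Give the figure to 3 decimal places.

0.701

Investment A real return: 1.1429/1.049 − 1 = 8.9514%.
Investment B real return: 1.089/1.006 − 1 = 8.2505%.
Difference: 8.9514 − 8.2505 = 0.7009 pp.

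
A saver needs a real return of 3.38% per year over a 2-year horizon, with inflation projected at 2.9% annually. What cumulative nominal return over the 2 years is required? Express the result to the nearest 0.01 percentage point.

Required annual nominal rate: (1+3.38%)(1+2.9%) − 1 = 6.37802%.
Cumulative over 2 years: (1 + 0.0637802)^2 − 1 ≈ 0.13163.

13.16%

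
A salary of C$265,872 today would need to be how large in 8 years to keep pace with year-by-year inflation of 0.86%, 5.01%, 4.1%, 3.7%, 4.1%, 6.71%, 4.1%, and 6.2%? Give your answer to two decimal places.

C$373,321.33

Cumulative price-level factor: 1.0086 × 1.0501 × 1.041 × 1.037 × 1.041 × 1.0671 × 1.041 × 1.062 ≈ 1.4041393292.
Multiplying C$265,872 by the price-level factor gives the future nominal sum.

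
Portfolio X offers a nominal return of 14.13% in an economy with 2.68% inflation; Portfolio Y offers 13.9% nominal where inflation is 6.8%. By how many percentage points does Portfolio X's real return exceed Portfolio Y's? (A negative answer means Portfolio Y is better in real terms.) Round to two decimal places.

4.50

Portfolio X real return: 1.1413/1.0268 − 1 = 11.151%.
Portfolio Y real return: 1.139/1.068 − 1 = 6.648%.
Difference: 11.151 − 6.648 = 4.503 pp.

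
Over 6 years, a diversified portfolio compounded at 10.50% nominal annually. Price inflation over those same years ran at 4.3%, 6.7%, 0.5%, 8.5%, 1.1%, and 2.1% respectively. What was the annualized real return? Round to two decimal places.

6.43%

Cumulative inflation factor: 1.043 × 1.067 × 1.005 × 1.085 × 1.011 × 1.021 ≈ 1.25263.
Nominal growth factor: 1.82043. Real growth factor = 1.82043 / 1.25263 ≈ 1.45329.
Annualized: 1.45329^(1/6) − 1 ≈ 0.06429.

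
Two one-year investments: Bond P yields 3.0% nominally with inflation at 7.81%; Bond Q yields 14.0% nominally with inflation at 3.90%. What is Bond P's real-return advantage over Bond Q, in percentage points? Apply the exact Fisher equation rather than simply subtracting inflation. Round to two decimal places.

Bond P real return: 1.030/1.0781 − 1 = -4.462%.
Bond Q real return: 1.140/1.0390 − 1 = 9.721%.
Difference: -4.462 − 9.721 = -14.183 pp.

-14.18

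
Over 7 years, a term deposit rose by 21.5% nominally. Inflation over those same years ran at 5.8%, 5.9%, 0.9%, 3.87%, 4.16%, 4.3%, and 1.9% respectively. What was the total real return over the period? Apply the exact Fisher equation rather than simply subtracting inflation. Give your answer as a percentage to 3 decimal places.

Cumulative inflation factor: 1.058 × 1.059 × 1.009 × 1.0387 × 1.0416 × 1.043 × 1.019 ≈ 1.29994.
Nominal growth factor: 1.21500. Real growth factor = 1.21500 / 1.29994 ≈ 0.93466.
Total real return ≈ -6.5340%.

-6.534%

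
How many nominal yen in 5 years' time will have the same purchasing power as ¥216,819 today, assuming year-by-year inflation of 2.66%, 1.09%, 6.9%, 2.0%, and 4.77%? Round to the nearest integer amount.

Cumulative price-level factor: 1.0266 × 1.0109 × 1.069 × 1.020 × 1.0477 ≈ 1.1855620181.
Multiplying ¥216,819 by the price-level factor gives the future nominal sum.

¥257,052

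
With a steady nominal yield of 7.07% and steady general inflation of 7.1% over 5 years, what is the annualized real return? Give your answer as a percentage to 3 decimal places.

-0.028%

With constant rates the annual real return is the same each year: (1+7.07%)/(1+7.1%) − 1 = -0.00028.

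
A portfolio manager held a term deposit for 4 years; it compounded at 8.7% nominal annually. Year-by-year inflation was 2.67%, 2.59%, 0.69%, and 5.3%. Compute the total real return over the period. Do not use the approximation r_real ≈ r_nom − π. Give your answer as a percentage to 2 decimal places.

Cumulative inflation factor: 1.0267 × 1.0259 × 1.0069 × 1.053 ≈ 1.11677.
Nominal growth factor: 1.39611. Real growth factor = 1.39611 / 1.11677 ≈ 1.25013.
Total real return ≈ 25.0129%.

25.01%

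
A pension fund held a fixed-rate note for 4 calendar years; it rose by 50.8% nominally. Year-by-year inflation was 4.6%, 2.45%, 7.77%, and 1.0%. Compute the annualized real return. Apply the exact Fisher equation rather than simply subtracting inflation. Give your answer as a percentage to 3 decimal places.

6.631%

Cumulative inflation factor: 1.046 × 1.0245 × 1.0777 × 1.010 ≈ 1.16644.
Nominal growth factor: 1.50800. Real growth factor = 1.50800 / 1.16644 ≈ 1.29282.
Annualized: 1.29282^(1/4) − 1 ≈ 0.06631.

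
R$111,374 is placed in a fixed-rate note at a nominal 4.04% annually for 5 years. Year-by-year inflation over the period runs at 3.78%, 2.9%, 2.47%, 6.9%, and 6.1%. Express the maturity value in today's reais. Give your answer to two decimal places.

R$109,387.24

Nominal value at maturity: R$111,374 × (1 + 4.04%)^5 ≈ R$135,764.28.
Price-level factor over 5 years: 1.0378 × 1.029 × 1.0247 × 1.069 × 1.061 ≈ 1.2411345529.
The maturity value deflated by that factor is the answer in today's purchasing power.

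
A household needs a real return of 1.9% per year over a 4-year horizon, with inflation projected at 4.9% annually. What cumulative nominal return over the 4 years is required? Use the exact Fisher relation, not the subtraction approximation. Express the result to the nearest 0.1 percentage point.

30.6%

Required annual nominal rate: (1+1.9%)(1+4.9%) − 1 = 6.8931%.
Cumulative over 4 years: (1 + 0.068931)^4 − 1 ≈ 0.30557.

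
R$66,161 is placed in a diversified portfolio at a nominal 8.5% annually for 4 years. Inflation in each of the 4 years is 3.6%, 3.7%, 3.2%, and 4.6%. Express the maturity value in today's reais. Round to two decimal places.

Nominal value at maturity: R$66,161 × (1 + 8.5%)^4 ≈ R$91,689.80.
Price-level factor over 4 years: 1.036 × 1.037 × 1.032 × 1.046 ≈ 1.1597113127.
The maturity value deflated by that factor is the answer in today's purchasing power.

R$79,062.61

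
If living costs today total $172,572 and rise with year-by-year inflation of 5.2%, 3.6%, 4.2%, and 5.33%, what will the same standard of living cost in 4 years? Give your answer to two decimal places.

$206,426.59

Cumulative price-level factor: 1.052 × 1.036 × 1.042 × 1.0533 ≈ 1.1961765891.
Multiplying $172,572 by the price-level factor gives the future nominal sum.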